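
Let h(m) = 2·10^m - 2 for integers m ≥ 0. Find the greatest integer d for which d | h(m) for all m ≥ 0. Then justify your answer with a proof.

d = 18

Computing the first values: h(0) = 0 and h(1) = 18; gcd(0, 18) = 18, so d ≤ 18.
We prove 18 | 2·10^m - 2 for all m ≥ 0 by induction on m.
Base step (m = 0): h(0) = 0 = 18·(0), so 18 | h(0).
Suppose the result is true for m = i, i.e. 18 | h(i). Then
h(i+1) = 2·10^(i+1) - 2 = 10·(2·10^i - 2) + 18 = 10·h(i) + 18. The first term is divisible by 18 by the inductive hypothesis, and 18 is divisible by 18. Hence 18 | h(i+1).
By the principle of mathematical induction, the result holds for all m ≥ 0.
Therefore the largest such d is 18.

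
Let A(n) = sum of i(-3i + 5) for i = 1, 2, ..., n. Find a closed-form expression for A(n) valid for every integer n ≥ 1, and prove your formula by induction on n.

We claim A(n) = -n(n - 2)(n + 1) for all n ≥ 1.
Base case (n = 1): A(1) = 2, and the closed form gives 2. They agree.
Inductive step: suppose the statement holds for some i ≥ 1, so A(i) = i(-i^2 + i + 2).
Then A(i+1) = A(i) + (-3i^2 - i + 2) = (i(-i^2 + i + 2)) + (-3i^2 - i + 2).
Simplifying, A(i+1) = -(i - 1)(i + 1)(i + 2) = -(i+1)((i+1) - 2)((i+1) + 1),
which is the closed form with n = i+1.
This completes the induction.

A(n) = -n(n - 2)(n + 1)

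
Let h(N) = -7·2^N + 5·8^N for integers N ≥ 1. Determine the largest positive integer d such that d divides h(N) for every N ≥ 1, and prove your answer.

d = 2

Computing the first values: h(1) = 26 and h(2) = 292; gcd(26, 292) = 2, so d ≤ 2.
We prove 2 | -7·2^N + 5·8^N for all N ≥ 1 by induction on N.
For the base case N = 1: h(1) = 26 = 2·(13), so 2 | h(1).
Inductive step: assume the claim holds for N = j, i.e. 2 | h(j). Then
h(j+1) − 8·h(j) = (-7·2^(j+1) + 5·8^(j+1)) − 8·(-7·2^j + 5·8^j) = (-7)·2^j·(2 − 8) = (42)·2^j. Since 2 | h(j) by the inductive hypothesis, 2 | 8·h(j); and 2 | 42 since 42 = 2·21. Therefore 2 | h(j+1).
This completes the induction.
Therefore the largest such d is 2.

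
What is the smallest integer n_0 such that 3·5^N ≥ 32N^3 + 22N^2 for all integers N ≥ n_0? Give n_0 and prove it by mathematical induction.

n_0 = 5

At N = 4: 1875 < 2400, so the inequality fails and n_0 ≥ 5. We prove 3·5^N ≥ 32N^3 + 22N^2 for all N ≥ 5.
Base case (N = 5): 3·5^N = 9375 and 32N^3 + 22N^2 = 4550, so 9375 ≥ 4550.
Suppose the result is true for N = m, so 3·5^m ≥ 32m^3 + 22m^2.
Then 3·5^(m + 1) = 5·(3·5^m) ≥ 5·(32m^3 + 22m^2).
Also, for m ≥ 5 we have 5·(32m^3 + 22m^2) ≥ 32(m+1)^3 + 22(m+1)^2, since 5·(32m^3 + 22m^2) − (32(m+1)^3 + 22(m+1)^2) = 128m^3 - 8m^2 - 140m - 54, which is nonnegative for all m ≥ 5.
Combining, 3·5^(m + 1) ≥ 32(m+1)^3 + 22(m+1)^2.
By induction, the statement is established for all N ≥ 5.
Hence the smallest such n_0 is 5.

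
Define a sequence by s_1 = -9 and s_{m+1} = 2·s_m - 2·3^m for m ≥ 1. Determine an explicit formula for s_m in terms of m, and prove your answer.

s_m = -3·2^(m - 1) - 2·3^m

Computing the first terms: s_1 = -9, s_2 = -24, s_3 = -66. This suggests s_m = -3·2^(m - 1) - 2·3^m.
Base step (m = 1): the formula gives -9 = -9 = s_1.
Inductive step: suppose the statement holds for some r ≥ 1, so s_r = -3·2^(r - 1) - 2·3^r.
Then s_{r+1} = 2·s_r - 2·3^r = 2·(-3·2^(r - 1) - 2·3^r) - 2·3^r = -3·2^r - 2·3^(r + 1) = -3·2^((r+1) - 1) - 2·3^(r+1),
which is the claimed formula at m = r+1.
Hence, by induction on m, the claim holds for every m ≥ 1.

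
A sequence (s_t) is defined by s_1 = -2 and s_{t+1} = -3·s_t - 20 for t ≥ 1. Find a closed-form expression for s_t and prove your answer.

s_t = -(-3)^t - 5

Computing the first terms: s_1 = -2, s_2 = -14, s_3 = 22. This suggests s_t = -(-3)^t - 5.
Base step (t = 1): the formula gives -2 = -2 = s_1.
Suppose the result is true for t = k, so s_k = -(-3)^k - 5.
Then s_{k+1} = -3·s_k - 20 = -3·(-(-3)^k - 5) - 20 = -(-3)^(k + 1) - 5,
which is the claimed formula at t = k+1.
This completes the induction.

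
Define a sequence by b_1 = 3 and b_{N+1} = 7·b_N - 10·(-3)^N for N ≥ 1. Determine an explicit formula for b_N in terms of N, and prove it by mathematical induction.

b_N = (-3)^N + 6·7^(N - 1)

Computing the first terms: b_1 = 3, b_2 = 51, b_3 = 267. This suggests b_N = (-3)^N + 6·7^(N - 1).
When N = 1: the formula gives 3 = 3 = b_1.
Inductive step: assume the claim holds for N = r, so b_r = (-3)^r + 6·7^(r - 1).
Then b_{r+1} = 7·b_r - 10·(-3)^r = 7·((-3)^r + 6·7^(r - 1)) - 10·(-3)^r = (-3)^(r + 1) + 6·7^r = (-3)^(r+1) + 6·7^((r+1) - 1),
which is the claimed formula at N = r+1.
This completes the induction.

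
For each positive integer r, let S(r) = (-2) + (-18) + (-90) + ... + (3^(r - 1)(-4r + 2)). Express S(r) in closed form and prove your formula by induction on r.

S(r) = 2·3^r(-r + 1) - 2

We claim S(r) = 2·3^r(-r + 1) - 2 for all r ≥ 1.
When r = 1: S(1) = -2, and the closed form gives -2. They agree.
Inductive step: suppose the statement holds for some m ≥ 1, so S(m) = 2·3^m(-m + 1) - 2.
Then S(m+1) = S(m) + (3^m(-4m - 2)) = (2·3^m(-m + 1) - 2) + (3^m(-4m - 2)).
Simplifying, S(m+1) = -6·3^m·m - 2 = 2·3^(m+1)(-(m+1) + 1) - 2,
which is the closed form with r = m+1.
Hence, by induction on r, the claim holds for every r ≥ 1.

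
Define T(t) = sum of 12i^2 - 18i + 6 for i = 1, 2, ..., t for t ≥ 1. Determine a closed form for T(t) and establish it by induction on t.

T(t) = t(t - 1)(4t + 1)

We claim T(t) = t(t - 1)(4t + 1) for all t ≥ 1.
When t = 1: T(1) = 0, and the closed form gives 0. They agree.
For the inductive step, assume it holds for an arbitrary i ≥ 1, so T(i) = i(4i^2 - 3i - 1).
Then T(i+1) = T(i) + (6i(2i + 1)) = (i(4i^2 - 3i - 1)) + (6i(2i + 1)).
Simplifying, T(i+1) = i(i + 1)(4i + 5) = (i+1)((i+1) - 1)(4(i+1) + 1),
which is the closed form with t = i+1.
By induction, the statement is established for all t ≥ 1.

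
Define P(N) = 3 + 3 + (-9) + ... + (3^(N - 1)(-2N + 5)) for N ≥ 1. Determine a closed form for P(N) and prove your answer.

We claim P(N) = 3^N(-N + 3) - 3 for all N ≥ 1.
For the base case N = 1: P(1) = 3, and the closed form gives 3. They agree.
Inductive step: suppose the statement holds for some p ≥ 1, so P(p) = 3^p(-p + 3) - 3.
Then P(p+1) = P(p) + (3^p(-2p + 3)) = (3^p(-p + 3) - 3) + (3^p(-2p + 3)).
Simplifying, P(p+1) = -3·3^p·p + 6·3^p - 3 = 3^(p+1)(-(p+1) + 3) - 3,
which is the closed form with N = p+1.
This completes the induction.

P(N) = 3^N(-N + 3) - 3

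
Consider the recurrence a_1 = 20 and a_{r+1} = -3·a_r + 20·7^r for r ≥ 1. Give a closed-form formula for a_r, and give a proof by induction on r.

a_r = -2(-3)^r + 2·7^r

Computing the first terms: a_1 = 20, a_2 = 80, a_3 = 740. This suggests a_r = -2(-3)^r + 2·7^r.
Base case (r = 1): the formula gives 20 = 20 = a_1.
Suppose the result is true for r = i, so a_i = -2(-3)^i + 2·7^i.
Then a_{i+1} = -3·a_i + 20·7^i = -3·(-2(-3)^i + 2·7^i) + 20·7^i = -2(-3)^(i + 1) + 2·7^(i + 1),
which is the claimed formula at r = i+1.
By induction, the statement is established for all r ≥ 1.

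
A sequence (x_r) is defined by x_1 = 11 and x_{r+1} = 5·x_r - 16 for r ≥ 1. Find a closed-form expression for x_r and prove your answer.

x_r = 7·5^(r - 1) + 4

Computing the first terms: x_1 = 11, x_2 = 39, x_3 = 179. This suggests x_r = 7·5^(r - 1) + 4.
Base case (r = 1): the formula gives 11 = 11 = x_1.
Inductive step: assume the claim holds for r = j, so x_j = 7·5^(j - 1) + 4.
Then x_{j+1} = 5·x_j - 16 = 5·(7·5^(j - 1) + 4) - 16 = 7·5^j + 4 = 7·5^((j+1) - 1) + 4,
which is the claimed formula at r = j+1.
By the principle of mathematical induction, the result holds for all r ≥ 1.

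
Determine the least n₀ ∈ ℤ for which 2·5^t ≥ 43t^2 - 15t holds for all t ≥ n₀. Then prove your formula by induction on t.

At t = 3: 250 < 342, so the inequality fails and n₀ ≥ 4. We prove 2·5^t ≥ 43t^2 - 15t for all t ≥ 4.
Base case (t = 4): 2·5^t = 1250 and 43t^2 - 15t = 628, so 1250 ≥ 628.
Inductive step: suppose the statement holds for some p ≥ 4, so 2·5^p ≥ 43p^2 - 15p.
Then 2·5^(p + 1) = 5·(2·5^p) ≥ 5·(43p^2 - 15p).
Also, for p ≥ 4 we have 5·(43p^2 - 15p) ≥ 43(p+1)^2 - 15(p+1), since 5·(43p^2 - 15p) − (43(p+1)^2 - 15(p+1)) = 172p^2 - 146p - 28, which is nonnegative for all p ≥ 4.
Combining, 2·5^(p + 1) ≥ 43(p+1)^2 - 15(p+1).
Hence, by induction on t, the claim holds for every t ≥ 4.
Hence the smallest such n₀ is 4.

n₀ = 4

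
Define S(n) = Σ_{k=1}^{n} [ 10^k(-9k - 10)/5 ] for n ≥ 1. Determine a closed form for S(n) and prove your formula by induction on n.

We claim S(n) = -2·10^n(n + 1) + 2 for all n ≥ 1.
For the base case n = 1: S(1) = -38, and the closed form gives -38. They agree.
Inductive step: suppose the statement holds for some k ≥ 1, so S(k) = -2·10^k(k + 1) + 2.
Then S(k+1) = S(k) + (10^k(-18k - 38)) = (-2·10^k(k + 1) + 2) + (10^k(-18k - 38)).
Simplifying, S(k+1) = -20·10^k·k - 40·10^k + 2 = -2·10^(k+1)((k+1) + 1) + 2,
which is the closed form with n = k+1.
Hence, by induction on n, the claim holds for every n ≥ 1.

S(n) = -2·10^n(n + 1) + 2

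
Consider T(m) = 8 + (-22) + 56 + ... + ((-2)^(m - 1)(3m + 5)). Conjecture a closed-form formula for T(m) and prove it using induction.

We claim T(m) = -(-2)^m(m + 2) + 2 for all m ≥ 1.
Base step (m = 1): T(1) = 8, and the closed form gives 8. They agree.
Suppose the result is true for m = j, so T(j) = -(-2)^j(j + 2) + 2.
Then T(j+1) = T(j) + ((-2)^j(3j + 8)) = (-(-2)^j(j + 2) + 2) + ((-2)^j(3j + 8)).
Simplifying, T(j+1) = 2(-2)^j·j + 6(-2)^j + 2 = -(-2)^(j+1)((j+1) + 2) + 2,
which is the closed form with m = j+1.
By the principle of mathematical induction, the result holds for all m ≥ 1.

T(m) = -(-2)^m(m + 2) + 2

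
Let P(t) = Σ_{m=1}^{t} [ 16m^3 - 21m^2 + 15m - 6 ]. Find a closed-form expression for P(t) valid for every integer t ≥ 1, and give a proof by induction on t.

We claim P(t) = t(4t^3 + t^2 + t - 2) for all t ≥ 1.
Base case (t = 1): P(1) = 4, and the closed form gives 4. They agree.
For the inductive step, assume it holds for an arbitrary m ≥ 1, so P(m) = m(4m^3 + m^2 + m - 2).
Then P(m+1) = P(m) + (16m^3 + 27m^2 + 21m + 4) = (m(4m^3 + m^2 + m - 2)) + (16m^3 + 27m^2 + 21m + 4).
Simplifying, P(m+1) = (m + 1)(4m^3 + 13m^2 + 15m + 4) = (m+1)(4(m+1)^3 + (m+1)^2 + (m+1) - 2),
which is the closed form with t = m+1.
Hence, by induction on t, the claim holds for every t ≥ 1.

P(t) = t(4t^3 + t^2 + t - 2)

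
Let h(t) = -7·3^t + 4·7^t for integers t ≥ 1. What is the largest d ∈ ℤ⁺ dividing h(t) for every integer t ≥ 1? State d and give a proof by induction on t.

d = 7

Computing the first values: h(1) = 7 and h(2) = 133; gcd(7, 133) = 7, so d ≤ 7.
We prove 7 | -7·3^t + 4·7^t for all t ≥ 1 by induction on t.
For the base case t = 1: h(1) = 7 = 7·(1), so 7 | h(1).
Inductive step: assume the claim holds for t = r, i.e. 7 | h(r). Then
h(r+1) − 7·h(r) = (-7·3^(r+1) + 4·7^(r+1)) − 7·(-7·3^r + 4·7^r) = (-7)·3^r·(3 − 7) = (28)·3^r. Since 7 | h(r) by the inductive hypothesis, 7 | 7·h(r); and 7 | 28 since 28 = 7·4. Therefore 7 | h(r+1).
By the principle of mathematical induction, the result holds for all t ≥ 1.
Therefore the largest such d is 7.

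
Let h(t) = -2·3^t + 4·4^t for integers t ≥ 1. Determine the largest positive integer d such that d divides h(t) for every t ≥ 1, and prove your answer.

Computing the first values: h(1) = 10 and h(2) = 46; gcd(10, 46) = 2, so d ≤ 2.
We prove 2 | -2·3^t + 4·4^t for all t ≥ 1 by induction on t.
Base case (t = 1): h(1) = 10 = 2·(5), so 2 | h(1).
Suppose the result is true for t = m, i.e. 2 | h(m). Then
h(m+1) − 4·h(m) = (-2·3^(m+1) + 4·4^(m+1)) − 4·(-2·3^m + 4·4^m) = (-2)·3^m·(3 − 4) = (2)·3^m. Since 2 | h(m) by the inductive hypothesis, 2 | 4·h(m); and 2 | 2 since 2 = 2·1. Therefore 2 | h(m+1).
By the principle of mathematical induction, the result holds for all t ≥ 1.
Therefore the largest such d is 2.

d = 2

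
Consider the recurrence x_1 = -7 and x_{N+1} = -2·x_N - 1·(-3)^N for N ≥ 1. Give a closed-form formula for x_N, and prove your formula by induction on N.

x_N = -(-2)^(N + 1) + (-3)^N

Computing the first terms: x_1 = -7, x_2 = 17, x_3 = -43. This suggests x_N = -(-2)^(N + 1) + (-3)^N.
Base case (N = 1): the formula gives -7 = -7 = x_1.
Suppose the result is true for N = k, so x_k = -(-2)^(k + 1) + (-3)^k.
Then x_{k+1} = -2·x_k - 1·(-3)^k = -2·(-(-2)^(k + 1) + (-3)^k) - 1·(-3)^k = -(-2)^(k + 2) + (-3)^(k + 1) = -(-2)^((k+1) + 1) + (-3)^(k+1),
which is the claimed formula at N = k+1.
By induction, the statement is established for all N ≥ 1.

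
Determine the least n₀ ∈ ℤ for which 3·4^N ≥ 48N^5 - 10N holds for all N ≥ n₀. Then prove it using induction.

At N = 10: 3145728 < 4799900, so the inequality fails and n₀ ≥ 11. We prove 3·4^N ≥ 48N^5 - 10N for all N ≥ 11.
Base case (N = 11): 3·4^N = 12582912 and 48N^5 - 10N = 7730338, so 12582912 ≥ 7730338.
Suppose the result is true for N = m, so 3·4^m ≥ 48m^5 - 10m.
Then 3·4^(m + 1) = 4·(3·4^m) ≥ 4·(48m^5 - 10m).
Also, for m ≥ 11 we have 4·(48m^5 - 10m) ≥ 48(m+1)^5 - 10(m+1), since 4·(48m^5 - 10m) − (48(m+1)^5 - 10(m+1)) = 144m^5 - 240m^4 - 480m^3 - 480m^2 - 270m - 38, which is nonnegative for all m ≥ 11.
Combining, 3·4^(m + 1) ≥ 48(m+1)^5 - 10(m+1).
This completes the induction.
Hence the smallest such n₀ is 11.

n₀ = 11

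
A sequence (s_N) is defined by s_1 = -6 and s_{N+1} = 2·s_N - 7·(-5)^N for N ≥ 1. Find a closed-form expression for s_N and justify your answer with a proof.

s_N = (-5)^N - 2^(N - 1)

Computing the first terms: s_1 = -6, s_2 = 23, s_3 = -129. This suggests s_N = (-5)^N - 2^(N - 1).
Base step (N = 1): the formula gives -6 = -6 = s_1.
Inductive step: assume the claim holds for N = k, so s_k = (-5)^k - 2^(k - 1).
Then s_{k+1} = 2·s_k - 7·(-5)^k = 2·((-5)^k - 2^(k - 1)) - 7·(-5)^k = (-5)^(k + 1) - 2^k = (-5)^(k+1) - 2^((k+1) - 1),
which is the claimed formula at N = k+1.
This completes the induction.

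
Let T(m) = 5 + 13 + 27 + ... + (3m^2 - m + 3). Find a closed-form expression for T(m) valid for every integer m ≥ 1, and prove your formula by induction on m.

T(m) = m(m^2 + m + 3)

We claim T(m) = m(m^2 + m + 3) for all m ≥ 1.
When m = 1: T(1) = 5, and the closed form gives 5. They agree.
Inductive step: assume the claim holds for m = j, so T(j) = j(j^2 + j + 3).
Then T(j+1) = T(j) + (-j + 3(j + 1)^2 + 2) = (j(j^2 + j + 3)) + (-j + 3(j + 1)^2 + 2).
Simplifying, T(j+1) = (j + 1)(j^2 + 3j + 5) = (j+1)((j+1)^2 + (j+1) + 3),
which is the closed form with m = j+1.
By induction, the statement is established for all m ≥ 1.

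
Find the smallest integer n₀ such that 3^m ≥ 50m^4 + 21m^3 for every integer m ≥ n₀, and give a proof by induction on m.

n₀ = 13

At m = 12: 531441 < 1073088, so the inequality fails and n₀ ≥ 13. We prove 3^m ≥ 50m^4 + 21m^3 for all m ≥ 13.
For the base case m = 13: 3^m = 1594323 and 50m^4 + 21m^3 = 1474187, so 1594323 ≥ 1474187.
Inductive step: suppose the statement holds for some p ≥ 13, so 3^p ≥ 50p^4 + 21p^3.
Then 3^(p + 1) = 3·(3^p) ≥ 3·(50p^4 + 21p^3).
Also, for p ≥ 13 we have 3·(50p^4 + 21p^3) ≥ 50(p+1)^4 + 21(p+1)^3, since 3·(50p^4 + 21p^3) − (50(p+1)^4 + 21(p+1)^3) = 100p^4 - 158p^3 - 363p^2 - 263p - 71, which is nonnegative for all p ≥ 13.
Combining, 3^(p + 1) ≥ 50(p+1)^4 + 21(p+1)^3.
This completes the induction.
Hence the smallest such n₀ is 13.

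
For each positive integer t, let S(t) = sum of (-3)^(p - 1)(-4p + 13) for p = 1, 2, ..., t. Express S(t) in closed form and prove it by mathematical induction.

S(t) = (-3)^t(t - 3) + 3

We claim S(t) = (-3)^t(t - 3) + 3 for all t ≥ 1.
Base step (t = 1): S(1) = 9, and the closed form gives 9. They agree.
Inductive step: assume the claim holds for t = p, so S(p) = (-3)^p(p - 3) + 3.
Then S(p+1) = S(p) + ((-3)^p(-4p + 9)) = ((-3)^p(p - 3) + 3) + ((-3)^p(-4p + 9)).
Simplifying, S(p+1) = -3(-3)^p·p + 6(-3)^p + 3 = (-3)^(p+1)((p+1) - 3) + 3,
which is the closed form with t = p+1.
Hence, by induction on t, the claim holds for every t ≥ 1.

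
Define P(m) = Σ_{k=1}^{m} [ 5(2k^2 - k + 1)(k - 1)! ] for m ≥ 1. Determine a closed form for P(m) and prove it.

We claim P(m) = (10m + 5)m! - 5 for all m ≥ 1.
Base case (m = 1): P(1) = 10, and the closed form gives 10. They agree.
Inductive step: suppose the statement holds for some k ≥ 1, so P(k) = (10k + 5)k! - 5.
Then P(k+1) = P(k) + (5(2k^2 + 3k + 2)k!) = ((10k + 5)k! - 5) + (5(2k^2 + 3k + 2)k!).
Simplifying, P(k+1) = (10(k+1) + 5)(k+1)! - 5,
which is the closed form with m = k+1.
This completes the induction.

P(m) = (10m + 5)m! - 5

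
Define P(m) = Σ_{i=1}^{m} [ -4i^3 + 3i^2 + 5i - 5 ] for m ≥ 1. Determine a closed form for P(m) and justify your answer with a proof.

P(m) = -m(m^3 + m^2 - 3m + 2)

We claim P(m) = -m(m^3 + m^2 - 3m + 2) for all m ≥ 1.
Base step (m = 1): P(1) = -1, and the closed form gives -1. They agree.
Inductive step: assume the claim holds for m = i, so P(i) = i(-i^3 - i^2 + 3i - 2).
Then P(i+1) = P(i) + (-4i^3 - 9i^2 - i - 1) = (i(-i^3 - i^2 + 3i - 2)) + (-4i^3 - 9i^2 - i - 1).
Simplifying, P(i+1) = -(i + 1)(i^3 + 4i^2 + 2i + 1) = -(i+1)((i+1)^3 + (i+1)^2 - 3(i+1) + 2),
which is the closed form with m = i+1.
This completes the induction.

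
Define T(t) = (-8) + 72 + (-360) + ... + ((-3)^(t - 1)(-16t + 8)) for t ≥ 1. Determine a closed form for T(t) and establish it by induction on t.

T(t) = (-3)^t(4t - 1) + 1

We claim T(t) = (-3)^t(4t - 1) + 1 for all t ≥ 1.
Base step (t = 1): T(1) = -8, and the closed form gives -8. They agree.
Inductive step: suppose the statement holds for some i ≥ 1, so T(i) = (-3)^i(4i - 1) + 1.
Then T(i+1) = T(i) + ((-3)^i(-16i - 8)) = ((-3)^i(4i - 1) + 1) + ((-3)^i(-16i - 8)).
Simplifying, T(i+1) = -12(-3)^i·i - 9(-3)^i + 1 = (-3)^(i+1)(4(i+1) - 1) + 1,
which is the closed form with t = i+1.
Hence, by induction on t, the claim holds for every t ≥ 1.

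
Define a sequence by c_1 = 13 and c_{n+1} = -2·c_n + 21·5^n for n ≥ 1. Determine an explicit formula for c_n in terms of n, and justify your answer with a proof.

c_n = (-2)^n + 3·5^n

Computing the first terms: c_1 = 13, c_2 = 79, c_3 = 367. This suggests c_n = (-2)^n + 3·5^n.
Base case (n = 1): the formula gives 13 = 13 = c_1.
Suppose the result is true for n = j, so c_j = (-2)^j + 3·5^j.
Then c_{j+1} = -2·c_j + 21·5^j = -2·((-2)^j + 3·5^j) + 21·5^j = (-2)^(j + 1) + 3·5^(j + 1),
which is the claimed formula at n = j+1.
Hence, by induction on n, the claim holds for every n ≥ 1.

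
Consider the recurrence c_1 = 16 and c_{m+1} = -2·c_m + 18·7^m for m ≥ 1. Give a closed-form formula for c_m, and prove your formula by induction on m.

Computing the first terms: c_1 = 16, c_2 = 94, c_3 = 694. This suggests c_m = -(-2)^m + 2·7^m.
Base step (m = 1): the formula gives 16 = 16 = c_1.
For the inductive step, assume it holds for an arbitrary k ≥ 1, so c_k = -(-2)^k + 2·7^k.
Then c_{k+1} = -2·c_k + 18·7^k = -2·(-(-2)^k + 2·7^k) + 18·7^k = -(-2)^(k + 1) + 2·7^(k + 1),
which is the claimed formula at m = k+1.
This completes the induction.

c_m = -(-2)^m + 2·7^m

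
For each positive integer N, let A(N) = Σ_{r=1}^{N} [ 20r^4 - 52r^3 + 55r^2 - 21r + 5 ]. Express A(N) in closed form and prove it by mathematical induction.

A(N) = N(4N^4 - 3N^3 - N^2 + 4N + 3)

We claim A(N) = N(4N^4 - 3N^3 - N^2 + 4N + 3) for all N ≥ 1.
Base step (N = 1): A(1) = 7, and the closed form gives 7. They agree.
Suppose the result is true for N = r, so A(r) = r(4r^4 - 3r^3 - r^2 + 4r + 3).
Then A(r+1) = A(r) + (20r^4 + 28r^3 + 19r^2 + 13r + 7) = (r(4r^4 - 3r^3 - r^2 + 4r + 3)) + (20r^4 + 28r^3 + 19r^2 + 13r + 7).
Simplifying, A(r+1) = (r + 1)(4r^4 + 13r^3 + 14r^2 + 9r + 7) = (r+1)(4(r+1)^4 - 3(r+1)^3 - (r+1)^2 + 4(r+1) + 3),
which is the closed form with N = r+1.
By the principle of mathematical induction, the result holds for all N ≥ 1.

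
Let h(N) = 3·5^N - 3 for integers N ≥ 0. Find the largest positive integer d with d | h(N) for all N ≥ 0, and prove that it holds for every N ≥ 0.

d = 12

Computing the first values: h(0) = 0 and h(1) = 12; gcd(0, 12) = 12, so d ≤ 12.
We prove 12 | 3·5^N - 3 for all N ≥ 0 by induction on N.
Base case (N = 0): h(0) = 0 = 12·(0), so 12 | h(0).
Inductive step: suppose the statement holds for some j ≥ 0, i.e. 12 | h(j). Then
h(j+1) = 3·5^(j+1) - 3 = 5·(3·5^j - 3) + 12 = 5·h(j) + 12. The first term is divisible by 12 by the inductive hypothesis, and 12 is divisible by 12. Hence 12 | h(j+1).
Hence, by induction on N, the claim holds for every N ≥ 0.
Therefore the largest such d is 12.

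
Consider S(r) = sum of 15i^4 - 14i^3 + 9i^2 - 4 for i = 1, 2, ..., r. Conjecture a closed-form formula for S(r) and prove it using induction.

S(r) = r(3r^4 + 4r^3 + r^2 + r - 3)

We claim S(r) = r(3r^4 + 4r^3 + r^2 + r - 3) for all r ≥ 1.
Base step (r = 1): S(1) = 6, and the closed form gives 6. They agree.
Suppose the result is true for r = i, so S(i) = i(3i^4 + 4i^3 + i^2 + i - 3).
Then S(i+1) = S(i) + (15i^4 + 46i^3 + 57i^2 + 36i + 6) = (i(3i^4 + 4i^3 + i^2 + i - 3)) + (15i^4 + 46i^3 + 57i^2 + 36i + 6).
Simplifying, S(i+1) = (i + 1)(3i^4 + 16i^3 + 31i^2 + 27i + 6) = (i+1)(3(i+1)^4 + 4(i+1)^3 + (i+1)^2 + (i+1) - 3),
which is the closed form with r = i+1.
This completes the induction.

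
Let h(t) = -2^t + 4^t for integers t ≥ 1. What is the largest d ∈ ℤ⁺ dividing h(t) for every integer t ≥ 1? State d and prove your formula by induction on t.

d = 2

Computing the first values: h(1) = 2 and h(2) = 12; gcd(2, 12) = 2, so d ≤ 2.
We prove 2 | -2^t + 4^t for all t ≥ 1 by induction on t.
Base step (t = 1): h(1) = 2 = 2·(1), so 2 | h(1).
For the inductive step, assume it holds for an arbitrary k ≥ 1, i.e. 2 | h(k). Then
4^{k+1} − 2^{k+1} = 4·4^k − 2·2^k = 4·(4^k − 2^k) + (2)·2^k. The first term is divisible by 2 by the inductive hypothesis, and the second term (2)·2^k is divisible by 2 since 2 | 2. Hence 2 | h(k+1).
This completes the induction.
Therefore the largest such d is 2.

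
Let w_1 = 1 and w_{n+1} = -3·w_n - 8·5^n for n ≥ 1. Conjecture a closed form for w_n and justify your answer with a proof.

w_n = -2(-3)^n - 5^n

Computing the first terms: w_1 = 1, w_2 = -43, w_3 = -71. This suggests w_n = -2(-3)^n - 5^n.
Base step (n = 1): the formula gives 1 = 1 = w_1.
Inductive step: suppose the statement holds for some k ≥ 1, so w_k = -2(-3)^k - 5^k.
Then w_{k+1} = -3·w_k - 8·5^k = -3·(-2(-3)^k - 5^k) - 8·5^k = -2(-3)^(k + 1) - 5^(k + 1),
which is the claimed formula at n = k+1.
By the principle of mathematical induction, the result holds for all n ≥ 1.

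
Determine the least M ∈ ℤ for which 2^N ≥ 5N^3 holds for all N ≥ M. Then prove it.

M = 14

At N = 13: 8192 < 10985, so the inequality fails and M ≥ 14. We prove 2^N ≥ 5N^3 for all N ≥ 14.
When N = 14: 2^N = 16384 and 5N^3 = 13720, so 16384 ≥ 13720.
Inductive step: assume the claim holds for N = p, so 2^p ≥ 5p^3.
Then 2^(p + 1) = 2·(2^p) ≥ 2·(5p^3).
Also, for p ≥ 14 we have 2·(5p^3) ≥ 5(p+1)^3, since 2 ≥ (1 + 1/p)^3 for all p ≥ 14.
Combining, 2^(p + 1) ≥ 5(p+1)^3.
By induction, the statement is established for all N ≥ 14.
Hence the smallest such M is 14.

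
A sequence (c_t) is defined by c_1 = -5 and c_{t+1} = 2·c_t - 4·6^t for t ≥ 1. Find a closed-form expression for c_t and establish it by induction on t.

c_t = 2^(t - 1) - 6^t

Computing the first terms: c_1 = -5, c_2 = -34, c_3 = -212. This suggests c_t = 2^(t - 1) - 6^t.
Base case (t = 1): the formula gives -5 = -5 = c_1.
For the inductive step, assume it holds for an arbitrary i ≥ 1, so c_i = 2^(i - 1) - 6^i.
Then c_{i+1} = 2·c_i - 4·6^i = 2·(2^(i - 1) - 6^i) - 4·6^i = 2^i - 6^(i + 1) = 2^((i+1) - 1) - 6^(i+1),
which is the claimed formula at t = i+1.
By the principle of mathematical induction, the result holds for all t ≥ 1.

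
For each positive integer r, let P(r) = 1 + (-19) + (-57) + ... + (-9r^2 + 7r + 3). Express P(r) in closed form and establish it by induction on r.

P(r) = -r(3r^2 + r - 5)

We claim P(r) = -r(3r^2 + r - 5) for all r ≥ 1.
Base case (r = 1): P(1) = 1, and the closed form gives 1. They agree.
Suppose the result is true for r = j, so P(j) = j(-3j^2 - j + 5).
Then P(j+1) = P(j) + (-9j^2 - 11j + 1) = (j(-3j^2 - j + 5)) + (-9j^2 - 11j + 1).
Simplifying, P(j+1) = -(j + 1)(3j^2 + 7j - 1) = -(j+1)(3(j+1)^2 + (j+1) - 5),
which is the closed form with r = j+1.
This completes the induction.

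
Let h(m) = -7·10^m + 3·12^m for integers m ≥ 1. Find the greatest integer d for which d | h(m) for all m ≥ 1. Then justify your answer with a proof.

d = 2

Computing the first values: h(1) = -34 and h(2) = -268; gcd(-34, -268) = 2, so d ≤ 2.
We prove 2 | -7·10^m + 3·12^m for all m ≥ 1 by induction on m.
When m = 1: h(1) = -34 = 2·(-17), so 2 | h(1).
Suppose the result is true for m = r, i.e. 2 | h(r). Then
h(r+1) − 12·h(r) = (-7·10^(r+1) + 3·12^(r+1)) − 12·(-7·10^r + 3·12^r) = (-7)·10^r·(10 − 12) = (14)·10^r. Since 2 | h(r) by the inductive hypothesis, 2 | 12·h(r); and 2 | 14 since 14 = 2·7. Therefore 2 | h(r+1).
By the principle of mathematical induction, the result holds for all m ≥ 1.
Therefore the largest such d is 2.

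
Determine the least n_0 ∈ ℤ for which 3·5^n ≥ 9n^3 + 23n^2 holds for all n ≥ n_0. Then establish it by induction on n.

At n = 3: 375 < 450, so the inequality fails and n_0 ≥ 4. We prove 3·5^n ≥ 9n^3 + 23n^2 for all n ≥ 4.
Base case (n = 4): 3·5^n = 1875 and 9n^3 + 23n^2 = 944, so 1875 ≥ 944.
Inductive step: suppose the statement holds for some i ≥ 4, so 3·5^i ≥ 9i^3 + 23i^2.
Then 3·5^(i + 1) = 5·(3·5^i) ≥ 5·(9i^3 + 23i^2).
Also, for i ≥ 4 we have 5·(9i^3 + 23i^2) ≥ 9(i+1)^3 + 23(i+1)^2, since 5·(9i^3 + 23i^2) − (9(i+1)^3 + 23(i+1)^2) = 36i^3 + 65i^2 - 73i - 32, which is nonnegative for all i ≥ 4.
Combining, 3·5^(i + 1) ≥ 9(i+1)^3 + 23(i+1)^2.
By the principle of mathematical induction, the result holds for all n ≥ 4.
Hence the smallest such n_0 is 4.

n_0 = 4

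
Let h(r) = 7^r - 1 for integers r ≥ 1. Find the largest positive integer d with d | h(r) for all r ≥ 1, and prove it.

Computing the first values: h(1) = 6 and h(2) = 48; gcd(6, 48) = 6, so d ≤ 6.
We prove 6 | 7^r - 1 for all r ≥ 1 by induction on r.
When r = 1: h(1) = 6 = 6·(1), so 6 | h(1).
For the inductive step, assume it holds for an arbitrary p ≥ 1, i.e. 6 | h(p). Then
7^{p+1} − 1^{p+1} = 7·7^p − 1·1^p = 7·(7^p − 1^p) + (6)·1^p. The first term is divisible by 6 by the inductive hypothesis, and the second term (6)·1^p is divisible by 6 since 6 | 6. Hence 6 | h(p+1).
Hence, by induction on r, the claim holds for every r ≥ 1.
Therefore the largest such d is 6.

d = 6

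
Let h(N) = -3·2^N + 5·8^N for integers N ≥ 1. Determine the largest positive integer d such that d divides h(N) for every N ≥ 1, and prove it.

d = 2

Computing the first values: h(1) = 34 and h(2) = 308; gcd(34, 308) = 2, so d ≤ 2.
We prove 2 | -3·2^N + 5·8^N for all N ≥ 1 by induction on N.
Base step (N = 1): h(1) = 34 = 2·(17), so 2 | h(1).
Inductive step: assume the claim holds for N = m, i.e. 2 | h(m). Then
h(m+1) − 8·h(m) = (-3·2^(m+1) + 5·8^(m+1)) − 8·(-3·2^m + 5·8^m) = (-3)·2^m·(2 − 8) = (18)·2^m. Since 2 | h(m) by the inductive hypothesis, 2 | 8·h(m); and 2 | 18 since 18 = 2·9. Therefore 2 | h(m+1).
By the principle of mathematical induction, the result holds for all N ≥ 1.
Therefore the largest such d is 2.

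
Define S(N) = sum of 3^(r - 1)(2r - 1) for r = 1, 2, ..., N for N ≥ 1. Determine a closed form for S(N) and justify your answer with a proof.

S(N) = 3^N(N - 1) + 1

We claim S(N) = 3^N(N - 1) + 1 for all N ≥ 1.
Base case (N = 1): S(1) = 1, and the closed form gives 1. They agree.
For the inductive step, assume it holds for an arbitrary r ≥ 1, so S(r) = 3^r(r - 1) + 1.
Then S(r+1) = S(r) + (3^r(2r + 1)) = (3^r(r - 1) + 1) + (3^r(2r + 1)).
Simplifying, S(r+1) = 3^(r + 1)r + 1 = 3^(r+1)((r+1) - 1) + 1,
which is the closed form with N = r+1.
This completes the induction.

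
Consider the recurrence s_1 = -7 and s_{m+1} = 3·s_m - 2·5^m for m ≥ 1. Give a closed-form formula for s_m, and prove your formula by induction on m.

Computing the first terms: s_1 = -7, s_2 = -31, s_3 = -143. This suggests s_m = -2·3^(m - 1) - 5^m.
Base step (m = 1): the formula gives -7 = -7 = s_1.
For the inductive step, assume it holds for an arbitrary i ≥ 1, so s_i = -2·3^(i - 1) - 5^i.
Then s_{i+1} = 3·s_i - 2·5^i = 3·(-2·3^(i - 1) - 5^i) - 2·5^i = -2·3^i - 5^(i + 1) = -2·3^((i+1) - 1) - 5^(i+1),
which is the claimed formula at m = i+1.
Hence, by induction on m, the claim holds for every m ≥ 1.

s_m = -2·3^(m - 1) - 5^m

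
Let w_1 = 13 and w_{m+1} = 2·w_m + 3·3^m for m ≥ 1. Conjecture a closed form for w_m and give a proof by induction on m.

Computing the first terms: w_1 = 13, w_2 = 35, w_3 = 97. This suggests w_m = 2^(m + 1) + 3^(m + 1).
When m = 1: the formula gives 13 = 13 = w_1.
For the inductive step, assume it holds for an arbitrary i ≥ 1, so w_i = 2^(i + 1) + 3^(i + 1).
Then w_{i+1} = 2·w_i + 3·3^i = 2·(2^(i + 1) + 3^(i + 1)) + 3·3^i = 2^(i + 2) + 3^(i + 2) = 2^((i+1) + 1) + 3^((i+1) + 1),
which is the claimed formula at m = i+1.
By induction, the statement is established for all m ≥ 1.

w_m = 2^(m + 1) + 3^(m + 1)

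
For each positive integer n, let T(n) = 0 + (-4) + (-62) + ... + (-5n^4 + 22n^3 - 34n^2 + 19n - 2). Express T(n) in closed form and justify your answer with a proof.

T(n) = -n(n - 1)(n^3 - 2n^2 + 2)

We claim T(n) = -n(n - 1)(n^3 - 2n^2 + 2) for all n ≥ 1.
Base step (n = 1): T(1) = 0, and the closed form gives 0. They agree.
Suppose the result is true for n = j, so T(j) = j(-j^4 + 3j^3 - 2j^2 - 2j + 2).
Then T(j+1) = T(j) + (j(-5j^3 + 2j^2 + 2j - 3)) = (j(-j^4 + 3j^3 - 2j^2 - 2j + 2)) + (j(-5j^3 + 2j^2 + 2j - 3)).
Simplifying, T(j+1) = -j(j + 1)(j^3 + j^2 - j + 1) = -(j+1)((j+1) - 1)((j+1)^3 - 2(j+1)^2 + 2),
which is the closed form with n = j+1.
Hence, by induction on n, the claim holds for every n ≥ 1.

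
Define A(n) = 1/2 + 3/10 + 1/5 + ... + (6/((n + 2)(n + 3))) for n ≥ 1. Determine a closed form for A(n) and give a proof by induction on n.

We claim A(n) = 2n/(n + 3) for all n ≥ 1.
Base step (n = 1): A(1) = 1/2, and the closed form gives 1/2. They agree.
For the inductive step, assume it holds for an arbitrary k ≥ 1, so A(k) = 2k/(k + 3).
Then A(k+1) = A(k) + (6/((k + 3)(k + 4))) = (2k/(k + 3)) + (6/((k + 3)(k + 4))).
Simplifying, A(k+1) = 2(k + 1)/(k + 4) = 2(k+1)/((k+1) + 3),
which is the closed form with n = k+1.
This completes the induction.

A(n) = 2n/(n + 3)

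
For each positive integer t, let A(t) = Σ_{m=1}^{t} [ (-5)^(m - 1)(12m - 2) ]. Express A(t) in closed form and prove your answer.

A(t) = -2(-5)^t·t

We claim A(t) = -2(-5)^t·t for all t ≥ 1.
When t = 1: A(1) = 10, and the closed form gives 10. They agree.
Suppose the result is true for t = m, so A(m) = -2(-5)^m·m.
Then A(m+1) = A(m) + ((-5)^m(12m + 10)) = (-2(-5)^m·m) + ((-5)^m(12m + 10)).
Simplifying, A(m+1) = 10(-5)^m(m + 1) = -2(-5)^(m+1)·(m+1),
which is the closed form with t = m+1.
By induction, the statement is established for all t ≥ 1.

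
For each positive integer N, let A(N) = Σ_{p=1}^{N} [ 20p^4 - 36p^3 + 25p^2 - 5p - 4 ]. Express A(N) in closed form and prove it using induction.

A(N) = N(N - 1)(4N^3 + 5N^2 + 2N + 3)

We claim A(N) = N(N - 1)(4N^3 + 5N^2 + 2N + 3) for all N ≥ 1.
Base step (N = 1): A(1) = 0, and the closed form gives 0. They agree.
For the inductive step, assume it holds for an arbitrary p ≥ 1, so A(p) = p(4p^4 + p^3 - 3p^2 + p - 3).
Then A(p+1) = A(p) + (p(20p^3 + 44p^2 + 37p + 17)) = (p(4p^4 + p^3 - 3p^2 + p - 3)) + (p(20p^3 + 44p^2 + 37p + 17)).
Simplifying, A(p+1) = p(p + 1)(4p^3 + 17p^2 + 24p + 14) = (p+1)((p+1) - 1)(4(p+1)^3 + 5(p+1)^2 + 2(p+1) + 3),
which is the closed form with N = p+1.
Hence, by induction on N, the claim holds for every N ≥ 1.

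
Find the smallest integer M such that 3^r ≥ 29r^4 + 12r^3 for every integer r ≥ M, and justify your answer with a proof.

At r = 12: 531441 < 622080, so the inequality fails and M ≥ 13. We prove 3^r ≥ 29r^4 + 12r^3 for all r ≥ 13.
When r = 13: 3^r = 1594323 and 29r^4 + 12r^3 = 854633, so 1594323 ≥ 854633.
Suppose the result is true for r = m, so 3^m ≥ 29m^4 + 12m^3.
Then 3^(m + 1) = 3·(3^m) ≥ 3·(29m^4 + 12m^3).
Also, for m ≥ 13 we have 3·(29m^4 + 12m^3) ≥ 29(m+1)^4 + 12(m+1)^3, since 3·(29m^4 + 12m^3) − (29(m+1)^4 + 12(m+1)^3) = 58m^4 - 92m^3 - 210m^2 - 152m - 41, which is nonnegative for all m ≥ 13.
Combining, 3^(m + 1) ≥ 29(m+1)^4 + 12(m+1)^3.
Hence, by induction on r, the claim holds for every r ≥ 13.
Hence the smallest such M is 13.

M = 13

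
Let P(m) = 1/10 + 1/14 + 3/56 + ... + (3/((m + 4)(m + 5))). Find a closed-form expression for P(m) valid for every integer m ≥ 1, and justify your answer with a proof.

We claim P(m) = 3m/(5(m + 5)) for all m ≥ 1.
For the base case m = 1: P(1) = 1/10, and the closed form gives 1/10. They agree.
Suppose the result is true for m = j, so P(j) = 3j/(5(j + 5)).
Then P(j+1) = P(j) + (3/((j + 5)(j + 6))) = (3j/(5(j + 5))) + (3/((j + 5)(j + 6))).
Simplifying, P(j+1) = 3(j + 1)/(5(j + 6)) = 3(j+1)/(5((j+1) + 5)),
which is the closed form with m = j+1.
This completes the induction.

P(m) = 3m/(5(m + 5))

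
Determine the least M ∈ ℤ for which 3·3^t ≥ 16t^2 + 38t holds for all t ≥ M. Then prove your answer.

M = 5

At t = 4: 243 < 408, so the inequality fails and M ≥ 5. We prove 3·3^t ≥ 16t^2 + 38t for all t ≥ 5.
For the base case t = 5: 3·3^t = 729 and 16t^2 + 38t = 590, so 729 ≥ 590.
Suppose the result is true for t = i, so 3·3^i ≥ 16i^2 + 38i.
Then 3·3^(i + 1) = 3·(3·3^i) ≥ 3·(16i^2 + 38i).
Also, for i ≥ 5 we have 3·(16i^2 + 38i) ≥ 16(i+1)^2 + 38(i+1), since 3·(16i^2 + 38i) − (16(i+1)^2 + 38(i+1)) = 32i^2 + 44i - 54, which is nonnegative for all i ≥ 5.
Combining, 3·3^(i + 1) ≥ 16(i+1)^2 + 38(i+1).
Hence, by induction on t, the claim holds for every t ≥ 5.
Hence the smallest such M is 5.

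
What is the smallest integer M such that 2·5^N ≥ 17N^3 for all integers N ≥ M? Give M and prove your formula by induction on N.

M = 4

At N = 3: 250 < 459, so the inequality fails and M ≥ 4. We prove 2·5^N ≥ 17N^3 for all N ≥ 4.
Base step (N = 4): 2·5^N = 1250 and 17N^3 = 1088, so 1250 ≥ 1088.
Inductive step: suppose the statement holds for some r ≥ 4, so 2·5^r ≥ 17r^3.
Then 2·5^(r + 1) = 5·(2·5^r) ≥ 5·(17r^3).
Also, for r ≥ 4 we have 5·(17r^3) ≥ 17(r+1)^3, since 5 ≥ (1 + 1/r)^3 for all r ≥ 4.
Combining, 2·5^(r + 1) ≥ 17(r+1)^3.
By induction, the statement is established for all N ≥ 4.
Hence the smallest such M is 4.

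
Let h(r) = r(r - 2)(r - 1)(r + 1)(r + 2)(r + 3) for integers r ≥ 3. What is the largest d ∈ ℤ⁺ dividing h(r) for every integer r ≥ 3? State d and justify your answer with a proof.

Computing the first values: h(3) = 720 and h(4) = 5040; gcd(720, 5040) = 720, so d ≤ 720.
We prove 720 | r(r - 2)(r - 1)(r + 1)(r + 2)(r + 3) for all r ≥ 3 by induction on r.
For the base case r = 3: h(3) = 720 = 720·(1), so 720 | h(3).
Inductive step: suppose the statement holds for some m ≥ 3, i.e. 720 | h(m). Then
h(m+1) − h(m) = (m-1)·m·(m+1)·(m+2)·(m+3)·(m+4) − (m-2)·(m-1)·m·(m+1)·(m+2)·(m+3) = (m-1)·m·(m+1)·(m+2)·(m+3)·[(m+4) − (m-2)] = 6·(m-1)·m·(m+1)·(m+2)·(m+3). The product of 5 consecutive integers is divisible by (5)! = 120, so h(m+1) − h(m) is divisible by 6·120 = 720. By the inductive hypothesis 720 | h(m), hence 720 | h(m+1).
By the principle of mathematical induction, the result holds for all r ≥ 3.
Therefore the largest such d is 720.

d = 720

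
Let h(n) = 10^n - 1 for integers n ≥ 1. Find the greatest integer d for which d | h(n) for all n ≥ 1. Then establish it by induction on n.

Computing the first values: h(1) = 9 and h(2) = 99; gcd(9, 99) = 9, so d ≤ 9.
We prove 9 | 10^n - 1 for all n ≥ 1 by induction on n.
Base case (n = 1): h(1) = 9 = 9·(1), so 9 | h(1).
Inductive step: assume the claim holds for n = k, i.e. 9 | h(k). Then
10^{k+1} − 1^{k+1} = 10·10^k − 1·1^k = 10·(10^k − 1^k) + (9)·1^k. The first term is divisible by 9 by the inductive hypothesis, and the second term (9)·1^k is divisible by 9 since 9 | 9. Hence 9 | h(k+1).
By the principle of mathematical induction, the result holds for all n ≥ 1.
Therefore the largest such d is 9.

d = 9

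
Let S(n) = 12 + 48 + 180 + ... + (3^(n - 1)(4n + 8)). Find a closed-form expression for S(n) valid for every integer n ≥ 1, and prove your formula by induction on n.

S(n) = 3^n(2n + 3) - 3

We claim S(n) = 3^n(2n + 3) - 3 for all n ≥ 1.
Base case (n = 1): S(1) = 12, and the closed form gives 12. They agree.
For the inductive step, assume it holds for an arbitrary k ≥ 1, so S(k) = 3^k(2k + 3) - 3.
Then S(k+1) = S(k) + (4·3^k(k + 3)) = (3^k(2k + 3) - 3) + (4·3^k(k + 3)).
Simplifying, S(k+1) = 6·3^k·k + 15·3^k - 3 = 3^(k+1)(2(k+1) + 3) - 3,
which is the closed form with n = k+1.
Hence, by induction on n, the claim holds for every n ≥ 1.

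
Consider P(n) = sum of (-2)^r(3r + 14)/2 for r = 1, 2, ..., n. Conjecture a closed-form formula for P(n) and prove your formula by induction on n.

P(n) = (-2)^n(n + 5) - 5

We claim P(n) = (-2)^n(n + 5) - 5 for all n ≥ 1.
Base case (n = 1): P(1) = -17, and the closed form gives -17. They agree.
Suppose the result is true for n = r, so P(r) = (-2)^r(r + 5) - 5.
Then P(r+1) = P(r) + ((-2)^r(-3r - 17)) = ((-2)^r(r + 5) - 5) + ((-2)^r(-3r - 17)).
Simplifying, P(r+1) = -2(-2)^r·r - 12(-2)^r - 5 = (-2)^(r+1)((r+1) + 5) - 5,
which is the closed form with n = r+1.
By induction, the statement is established for all n ≥ 1.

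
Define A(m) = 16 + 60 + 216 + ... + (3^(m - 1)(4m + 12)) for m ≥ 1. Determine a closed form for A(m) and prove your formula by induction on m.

We claim A(m) = 3^m(2m + 5) - 5 for all m ≥ 1.
Base case (m = 1): A(1) = 16, and the closed form gives 16. They agree.
Suppose the result is true for m = k, so A(k) = 3^k(2k + 5) - 5.
Then A(k+1) = A(k) + (4·3^k(k + 4)) = (3^k(2k + 5) - 5) + (4·3^k(k + 4)).
Simplifying, A(k+1) = 6·3^k·k + 21·3^k - 5 = 3^(k+1)(2(k+1) + 5) - 5,
which is the closed form with m = k+1.
By the principle of mathematical induction, the result holds for all m ≥ 1.

A(m) = 3^m(2m + 5) - 5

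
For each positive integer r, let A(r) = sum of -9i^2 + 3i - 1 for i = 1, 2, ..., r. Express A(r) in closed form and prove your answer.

A(r) = -r(3r^2 + 3r + 1)

We claim A(r) = -r(3r^2 + 3r + 1) for all r ≥ 1.
Base case (r = 1): A(1) = -7, and the closed form gives -7. They agree.
Suppose the result is true for r = i, so A(i) = i(-3i^2 - 3i - 1).
Then A(i+1) = A(i) + (3i - 9(i + 1)^2 + 2) = (i(-3i^2 - 3i - 1)) + (3i - 9(i + 1)^2 + 2).
Simplifying, A(i+1) = -(i + 1)(3i^2 + 9i + 7) = -(i+1)(3(i+1)^2 + 3(i+1) + 1),
which is the closed form with r = i+1.
Hence, by induction on r, the claim holds for every r ≥ 1.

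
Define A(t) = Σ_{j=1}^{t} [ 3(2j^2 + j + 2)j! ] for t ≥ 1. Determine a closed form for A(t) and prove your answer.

A(t) = (6t + 3)(t + 1)! - 3

We claim A(t) = (6t + 3)(t + 1)! - 3 for all t ≥ 1.
Base step (t = 1): A(1) = 15, and the closed form gives 15. They agree.
For the inductive step, assume it holds for an arbitrary j ≥ 1, so A(j) = (6j + 3)(j + 1)! - 3.
Then A(j+1) = A(j) + (3(2j^2 + 5j + 5)(j + 1)!) = ((6j + 3)(j + 1)! - 3) + (3(2j^2 + 5j + 5)(j + 1)!).
Simplifying, A(j+1) = (6(j+1) + 3)((j+1) + 1)! - 3,
which is the closed form with t = j+1.
Hence, by induction on t, the claim holds for every t ≥ 1.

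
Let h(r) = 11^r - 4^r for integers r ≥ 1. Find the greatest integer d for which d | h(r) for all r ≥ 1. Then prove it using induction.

d = 7

Computing the first values: h(1) = 7 and h(2) = 105; gcd(7, 105) = 7, so d ≤ 7.
We prove 7 | 11^r - 4^r for all r ≥ 1 by induction on r.
Base step (r = 1): h(1) = 7 = 7·(1), so 7 | h(1).
Inductive step: suppose the statement holds for some k ≥ 1, i.e. 7 | h(k). Then
11^{k+1} − 4^{k+1} = 11·11^k − 4·4^k = 11·(11^k − 4^k) + (7)·4^k. The first term is divisible by 7 by the inductive hypothesis, and the second term (7)·4^k is divisible by 7 since 7 | 7. Hence 7 | h(k+1).
This completes the induction.
Therefore the largest such d is 7.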